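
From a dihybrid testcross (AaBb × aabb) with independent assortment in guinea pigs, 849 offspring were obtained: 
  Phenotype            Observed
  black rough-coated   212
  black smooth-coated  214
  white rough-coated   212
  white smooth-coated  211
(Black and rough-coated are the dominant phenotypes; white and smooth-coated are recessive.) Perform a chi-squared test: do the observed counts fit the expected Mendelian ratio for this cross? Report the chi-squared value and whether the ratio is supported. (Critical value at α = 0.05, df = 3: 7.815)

A dihybrid testcross with independent assortment gives a 1:1:1:1 ratio.
Expected counts for N = 849 under a 1:1:1:1 ratio (total parts = 4):
  black rough-coated: 849 × 1/4 = 212.25
  black smooth-coated: 849 × 1/4 = 212.25
  white rough-coated: 849 × 1/4 = 212.25
  white smooth-coated: 849 × 1/4 = 212.25
χ² = Σ (O − E)² / E
  black rough-coated: (212 − 212.25)² / 212.25 = 0.0003
  black smooth-coated: (214 − 212.25)² / 212.25 = 0.0144
  white rough-coated: (212 − 212.25)² / 212.25 = 0.0003
  white smooth-coated: (211 − 212.25)² / 212.25 = 0.0074
χ² = 0.0003 + 0.0144 + 0.0003 + 0.0074 = 0.0224 ≈ 0.022
Degrees of freedom = 4 − 1 = 3; critical value at α = 0.05 is 7.815.
Since 0.022 < 7.815, we fail to reject the null hypothesis — the data are consistent with the 1:1:1:1 ratio.

0.022; consistent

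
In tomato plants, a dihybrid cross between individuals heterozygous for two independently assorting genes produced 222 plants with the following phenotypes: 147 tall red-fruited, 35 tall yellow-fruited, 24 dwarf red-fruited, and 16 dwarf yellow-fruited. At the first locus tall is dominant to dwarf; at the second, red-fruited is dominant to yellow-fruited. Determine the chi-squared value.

A dihybrid F₂ with independent assortment and complete dominance at both loci gives a 9:3:3:1 phenotypic ratio.
Under the 9:3:3:1 hypothesis (Σ ratio = 16, N = 222):
  tall red-fruited: 222 × 9/16 = 124.875
  tall yellow-fruited: 222 × 3/16 = 41.625
  dwarf red-fruited: 222 × 3/16 = 41.625
  dwarf yellow-fruited: 222 × 1/16 = 13.875
χ² = Σ (O − E)² / E
  tall red-fruited: (147 − 124.875)² / 124.875 = 3.9200
  tall yellow-fruited: (35 − 41.625)² / 41.625 = 1.0544
  dwarf red-fruited: (24 − 41.625)² / 41.625 = 7.4628
  dwarf yellow-fruited: (16 − 13.875)² / 13.875 = 0.3255
χ² = 3.9200 + 1.0544 + 7.4628 + 0.3255 = 12.7627 ≈ 12.763

12.763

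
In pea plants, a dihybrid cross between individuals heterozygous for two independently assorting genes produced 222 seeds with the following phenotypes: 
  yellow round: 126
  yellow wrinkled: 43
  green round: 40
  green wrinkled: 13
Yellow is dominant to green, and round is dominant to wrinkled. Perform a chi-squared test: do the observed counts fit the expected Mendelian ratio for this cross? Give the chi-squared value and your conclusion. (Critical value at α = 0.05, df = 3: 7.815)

0.174; consistent

A dihybrid F₂ with independent assortment and complete dominance at both loci gives a 9:3:3:1 phenotypic ratio.
Under the 9:3:3:1 hypothesis (Σ ratio = 16, N = 222):
  yellow round: 222 × 9/16 = 124.875
  yellow wrinkled: 222 × 3/16 = 41.625
  green round: 222 × 3/16 = 41.625
  green wrinkled: 222 × 1/16 = 13.875
χ² = Σ (O − E)² / E
  yellow round: (126 − 124.875)² / 124.875 = 0.0101
  yellow wrinkled: (43 − 41.625)² / 41.625 = 0.0454
  green round: (40 − 41.625)² / 41.625 = 0.0634
  green wrinkled: (13 − 13.875)² / 13.875 = 0.0552
χ² = 0.0101 + 0.0454 + 0.0634 + 0.0552 = 0.1741 ≈ 0.174
Degrees of freedom = 4 − 1 = 3; critical value at α = 0.05 is 7.815.
Since 0.174 < 7.815, we fail to reject the null hypothesis — the data are consistent with the 9:3:3:1 ratio.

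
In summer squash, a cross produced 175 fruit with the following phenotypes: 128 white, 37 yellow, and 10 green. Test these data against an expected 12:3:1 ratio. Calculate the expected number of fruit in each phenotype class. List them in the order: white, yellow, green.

Under the 12:3:1 hypothesis (Σ ratio = 16, N = 175):
  white: 175 × 12/16 = 131.25
  yellow: 175 × 3/16 = 32.8125
  green: 175 × 1/16 = 10.9375

131.25, 32.8125, 10.9375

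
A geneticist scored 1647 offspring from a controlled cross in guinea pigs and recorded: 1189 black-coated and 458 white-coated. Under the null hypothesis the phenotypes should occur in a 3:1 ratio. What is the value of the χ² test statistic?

The 3:1 ratio has 4 parts, so with N = 1647 the expected counts are:
  black-coated: 1647 × 3/4 = 1235.25
  white-coated: 1647 × 1/4 = 411.75
χ² = Σ (O − E)² / E
  black-coated: (1189 − 1235.25)² / 1235.25 = 1.7317
  white-coated: (458 − 411.75)² / 411.75 = 5.1951
χ² = 1.7317 + 5.1951 = 6.9268 ≈ 6.927

6.927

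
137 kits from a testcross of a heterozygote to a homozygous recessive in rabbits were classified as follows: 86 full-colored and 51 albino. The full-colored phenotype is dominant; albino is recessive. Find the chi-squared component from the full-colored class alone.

A testcross of a heterozygote (Aa × aa) gives a 1:1 phenotypic ratio.
Expected counts for N = 137 under a 1:1 ratio (total parts = 2):
  full-colored: 137 × 1/2 = 68.5
  albino: 137 × 1/2 = 68.5
Contribution of full-colored: (86 − 68.5)² / 68.5 = 4.4708

4.471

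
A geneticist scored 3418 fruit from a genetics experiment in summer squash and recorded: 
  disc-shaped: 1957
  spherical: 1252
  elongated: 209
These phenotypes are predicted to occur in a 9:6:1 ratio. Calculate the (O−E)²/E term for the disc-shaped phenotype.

0.615

The 9:6:1 ratio has 16 parts, so with N = 3418 the expected counts are:
  disc-shaped: 3418 × 9/16 = 1922.625
  spherical: 3418 × 6/16 = 1281.75
  elongated: 3418 × 1/16 = 213.625
Contribution of disc-shaped: (1957 − 1922.625)² / 1922.625 = 0.6146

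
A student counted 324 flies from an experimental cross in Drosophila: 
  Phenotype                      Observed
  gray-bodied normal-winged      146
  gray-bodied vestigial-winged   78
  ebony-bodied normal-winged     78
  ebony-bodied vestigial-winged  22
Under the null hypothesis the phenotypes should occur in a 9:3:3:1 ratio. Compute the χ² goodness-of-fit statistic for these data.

17.158

The 9:3:3:1 ratio has 16 parts, so with N = 324 the expected counts are:
  gray-bodied normal-winged: 324 × 9/16 = 182.25
  gray-bodied vestigial-winged: 324 × 3/16 = 60.75
  ebony-bodied normal-winged: 324 × 3/16 = 60.75
  ebony-bodied vestigial-winged: 324 × 1/16 = 20.25
χ² = Σ (O − E)² / E
  gray-bodied normal-winged: (146 − 182.25)² / 182.25 = 7.2102
  gray-bodied vestigial-winged: (78 − 60.75)² / 60.75 = 4.8981
  ebony-bodied normal-winged: (78 − 60.75)² / 60.75 = 4.8981
  ebony-bodied vestigial-winged: (22 − 20.25)² / 20.25 = 0.1512
χ² = 7.2102 + 4.8981 + 4.8981 + 0.1512 = 17.1576 ≈ 17.158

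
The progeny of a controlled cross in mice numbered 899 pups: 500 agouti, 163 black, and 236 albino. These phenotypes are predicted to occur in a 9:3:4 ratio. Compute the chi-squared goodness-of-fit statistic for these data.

0.811

Under the 9:3:4 hypothesis (Σ ratio = 16, N = 899):
  agouti: 899 × 9/16 = 505.6875
  black: 899 × 3/16 = 168.5625
  albino: 899 × 4/16 = 224.75
χ² = Σ (O − E)² / E
  agouti: (500 − 505.6875)² / 505.6875 = 0.0640
  black: (163 − 168.5625)² / 168.5625 = 0.1836
  albino: (236 − 224.75)² / 224.75 = 0.5631
χ² = 0.0640 + 0.1836 + 0.5631 = 0.8107 ≈ 0.811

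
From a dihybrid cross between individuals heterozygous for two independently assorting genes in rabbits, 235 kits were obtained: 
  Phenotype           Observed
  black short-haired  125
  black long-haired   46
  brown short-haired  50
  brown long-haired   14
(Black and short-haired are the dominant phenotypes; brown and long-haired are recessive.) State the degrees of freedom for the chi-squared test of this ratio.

A dihybrid F₂ with independent assortment and complete dominance at both loci gives a 9:3:3:1 phenotypic ratio.
A goodness-of-fit test with 4 phenotype classes has df = 4 − 1 = 3.

3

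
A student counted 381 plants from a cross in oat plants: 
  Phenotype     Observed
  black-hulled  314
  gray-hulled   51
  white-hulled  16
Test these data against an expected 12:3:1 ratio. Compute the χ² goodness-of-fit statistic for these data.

Expected counts for N = 381 under a 12:3:1 ratio (total parts = 16):
  black-hulled: 381 × 12/16 = 285.75
  gray-hulled: 381 × 3/16 = 71.4375
  white-hulled: 381 × 1/16 = 23.8125
χ² = Σ (O − E)² / E
  black-hulled: (314 − 285.75)² / 285.75 = 2.7929
  gray-hulled: (51 − 71.4375)² / 71.4375 = 5.8469
  white-hulled: (16 − 23.8125)² / 23.8125 = 2.5632
χ² = 2.7929 + 5.8469 + 2.5632 = 11.203

11.203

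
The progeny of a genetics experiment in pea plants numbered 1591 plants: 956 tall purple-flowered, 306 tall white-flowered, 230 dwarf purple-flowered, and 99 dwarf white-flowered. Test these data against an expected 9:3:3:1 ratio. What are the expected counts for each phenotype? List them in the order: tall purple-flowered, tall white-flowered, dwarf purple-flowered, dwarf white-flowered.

The 9:3:3:1 ratio has 16 parts, so with N = 1591 the expected counts are:
  tall purple-flowered: 1591 × 9/16 = 894.9375
  tall white-flowered: 1591 × 3/16 = 298.3125
  dwarf purple-flowered: 1591 × 3/16 = 298.3125
  dwarf white-flowered: 1591 × 1/16 = 99.4375

894.9375, 298.3125, 298.3125, 99.4375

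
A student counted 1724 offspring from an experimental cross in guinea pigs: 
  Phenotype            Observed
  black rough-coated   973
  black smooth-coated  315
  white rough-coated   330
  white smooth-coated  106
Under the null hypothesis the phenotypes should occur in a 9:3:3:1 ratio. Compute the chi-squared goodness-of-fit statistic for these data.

The 9:3:3:1 ratio has 16 parts, so with N = 1724 the expected counts are:
  black rough-coated: 1724 × 9/16 = 969.75
  black smooth-coated: 1724 × 3/16 = 323.25
  white rough-coated: 1724 × 3/16 = 323.25
  white smooth-coated: 1724 × 1/16 = 107.75
χ² = Σ (O − E)² / E
  black rough-coated: (973 − 969.75)² / 969.75 = 0.0109
  black smooth-coated: (315 − 323.25)² / 323.25 = 0.2106
  white rough-coated: (330 − 323.25)² / 323.25 = 0.1410
  white smooth-coated: (106 − 107.75)² / 107.75 = 0.0284
χ² = 0.0109 + 0.2106 + 0.1410 + 0.0284 = 0.3909 ≈ 0.391

0.391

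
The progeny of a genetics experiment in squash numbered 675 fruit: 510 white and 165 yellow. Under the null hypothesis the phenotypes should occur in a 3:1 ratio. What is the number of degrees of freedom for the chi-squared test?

A goodness-of-fit test with 2 phenotype classes has df = 2 − 1 = 1.

1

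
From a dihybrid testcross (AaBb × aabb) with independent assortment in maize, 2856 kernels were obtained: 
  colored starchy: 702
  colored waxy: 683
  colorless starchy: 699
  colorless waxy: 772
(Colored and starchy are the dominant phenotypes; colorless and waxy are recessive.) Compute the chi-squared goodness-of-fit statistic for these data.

A dihybrid testcross with independent assortment gives a 1:1:1:1 ratio.
Under the 1:1:1:1 hypothesis (Σ ratio = 4, N = 2856):
  colored starchy: 2856 × 1/4 = 714
  colored waxy: 2856 × 1/4 = 714
  colorless starchy: 2856 × 1/4 = 714
  colorless waxy: 2856 × 1/4 = 714
χ² = Σ (O − E)² / E
  colored starchy: (702 − 714)² / 714 = 0.2017
  colored waxy: (683 − 714)² / 714 = 1.3459
  colorless starchy: (699 − 714)² / 714 = 0.3151
  colorless waxy: (772 − 714)² / 714 = 4.7115
χ² = 0.2017 + 1.3459 + 0.3151 + 4.7115 = 6.5742 ≈ 6.574

6.574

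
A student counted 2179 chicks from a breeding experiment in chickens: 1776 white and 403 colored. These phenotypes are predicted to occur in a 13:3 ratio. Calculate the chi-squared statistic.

0.093

Total ratio parts = 16. Expected numbers out of 2179:
  white: 2179 × 13/16 = 1770.4375
  colored: 2179 × 3/16 = 408.5625
χ² = Σ (O − E)² / E
  white: (1776 − 1770.4375)² / 1770.4375 = 0.0175
  colored: (403 − 408.5625)² / 408.5625 = 0.0757
χ² = 0.0175 + 0.0757 = 0.0932 ≈ 0.093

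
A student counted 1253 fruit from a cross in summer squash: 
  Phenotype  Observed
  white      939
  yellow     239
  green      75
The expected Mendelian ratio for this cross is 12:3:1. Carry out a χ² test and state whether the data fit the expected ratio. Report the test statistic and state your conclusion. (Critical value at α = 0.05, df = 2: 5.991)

Total ratio parts = 16. Expected numbers out of 1253:
  white: 1253 × 12/16 = 939.75
  yellow: 1253 × 3/16 = 234.9375
  green: 1253 × 1/16 = 78.3125
χ² = Σ (O − E)² / E
  white: (939 − 939.75)² / 939.75 = 0.0006
  yellow: (239 − 234.9375)² / 234.9375 = 0.0702
  green: (75 − 78.3125)² / 78.3125 = 0.1401
χ² = 0.0006 + 0.0702 + 0.1401 = 0.2109 ≈ 0.211
Degrees of freedom = 3 − 1 = 2; critical value at α = 0.05 is 5.991.
Since 0.211 < 5.991, we fail to reject the null hypothesis — the data are consistent with the 12:3:1 ratio.

0.211; consistent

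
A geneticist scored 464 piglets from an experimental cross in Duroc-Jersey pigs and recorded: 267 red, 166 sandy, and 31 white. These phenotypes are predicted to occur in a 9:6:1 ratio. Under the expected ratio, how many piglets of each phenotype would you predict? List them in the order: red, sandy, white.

261, 174, 29

Under the 9:6:1 hypothesis (Σ ratio = 16, N = 464):
  red: 464 × 9/16 = 261
  sandy: 464 × 6/16 = 174
  white: 464 × 1/16 = 29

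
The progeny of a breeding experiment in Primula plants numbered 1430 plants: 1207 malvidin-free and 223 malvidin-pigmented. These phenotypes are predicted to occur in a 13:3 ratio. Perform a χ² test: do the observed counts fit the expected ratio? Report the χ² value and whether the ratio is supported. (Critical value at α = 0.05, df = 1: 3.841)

Under the 13:3 hypothesis (Σ ratio = 16, N = 1430):
  malvidin-free: 1430 × 13/16 = 1161.875
  malvidin-pigmented: 1430 × 3/16 = 268.125
χ² = Σ (O − E)² / E
  malvidin-free: (1207 − 1161.875)² / 1161.875 = 1.7526
  malvidin-pigmented: (223 − 268.125)² / 268.125 = 7.5945
χ² = 1.7526 + 7.5945 = 9.3471 ≈ 9.347
Degrees of freedom = 2 − 1 = 1; critical value at α = 0.05 is 3.841.
Since 9.347 > 3.841, we reject the null hypothesis — the data do not fit the 13:3 ratio.

9.347; not consistent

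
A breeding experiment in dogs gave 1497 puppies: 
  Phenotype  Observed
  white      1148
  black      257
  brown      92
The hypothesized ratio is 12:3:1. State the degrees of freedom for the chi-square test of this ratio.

A goodness-of-fit test with 3 phenotype classes has df = 3 − 1 = 2.

2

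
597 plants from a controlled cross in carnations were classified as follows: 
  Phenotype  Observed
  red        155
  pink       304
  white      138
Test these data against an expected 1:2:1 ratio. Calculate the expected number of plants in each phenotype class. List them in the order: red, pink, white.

149.25, 298.5, 149.25

Expected counts for N = 597 under a 1:2:1 ratio (total parts = 4):
  red: 597 × 1/4 = 149.25
  pink: 597 × 2/4 = 298.5
  white: 597 × 1/4 = 149.25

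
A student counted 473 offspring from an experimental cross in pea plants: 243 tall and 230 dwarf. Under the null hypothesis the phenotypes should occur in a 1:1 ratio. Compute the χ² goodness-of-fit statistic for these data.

0.357

Expected counts for N = 473 under a 1:1 ratio (total parts = 2):
  tall: 473 × 1/2 = 236.5
  dwarf: 473 × 1/2 = 236.5
χ² = Σ (O − E)² / E
  tall: (243 − 236.5)² / 236.5 = 0.1786
  dwarf: (230 − 236.5)² / 236.5 = 0.1786
χ² = 0.1786 + 0.1786 = 0.3572 ≈ 0.357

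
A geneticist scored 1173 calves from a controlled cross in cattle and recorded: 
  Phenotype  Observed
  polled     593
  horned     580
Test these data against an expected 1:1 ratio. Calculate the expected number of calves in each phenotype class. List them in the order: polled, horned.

Expected counts for N = 1173 under a 1:1 ratio (total parts = 2):
  polled: 1173 × 1/2 = 586.5
  horned: 1173 × 1/2 = 586.5

586.5, 586.5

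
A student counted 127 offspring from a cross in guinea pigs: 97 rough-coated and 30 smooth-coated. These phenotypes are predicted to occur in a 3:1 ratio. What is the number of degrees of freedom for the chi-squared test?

1

A goodness-of-fit test with 2 phenotype classes has df = 2 − 1 = 1.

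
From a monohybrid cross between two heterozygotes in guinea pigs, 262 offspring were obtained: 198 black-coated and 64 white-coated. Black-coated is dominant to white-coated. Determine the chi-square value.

For a monohybrid cross between heterozygotes with complete dominance, the expected phenotypic ratio is 3:1.
The 3:1 ratio has 4 parts, so with N = 262 the expected counts are:
  black-coated: 262 × 3/4 = 196.5
  white-coated: 262 × 1/4 = 65.5
χ² = Σ (O − E)² / E
  black-coated: (198 − 196.5)² / 196.5 = 0.0115
  white-coated: (64 − 65.5)² / 65.5 = 0.0344
χ² = 0.0115 + 0.0344 = 0.0459 ≈ 0.046

0.046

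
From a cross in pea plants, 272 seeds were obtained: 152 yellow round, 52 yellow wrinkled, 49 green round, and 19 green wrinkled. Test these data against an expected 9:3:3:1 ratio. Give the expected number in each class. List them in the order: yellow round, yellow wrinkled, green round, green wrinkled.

Expected counts for N = 272 under a 9:3:3:1 ratio (total parts = 16):
  yellow round: 272 × 9/16 = 153
  yellow wrinkled: 272 × 3/16 = 51
  green round: 272 × 3/16 = 51
  green wrinkled: 272 × 1/16 = 17

153, 51, 51, 17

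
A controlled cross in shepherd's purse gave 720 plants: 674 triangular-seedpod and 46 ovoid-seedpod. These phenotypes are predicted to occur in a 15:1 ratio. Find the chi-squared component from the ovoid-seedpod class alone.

Total ratio parts = 16. Expected numbers out of 720:
  triangular-seedpod: 720 × 15/16 = 675
  ovoid-seedpod: 720 × 1/16 = 45
Contribution of ovoid-seedpod: (46 − 45)² / 45 = 0.0222

0.022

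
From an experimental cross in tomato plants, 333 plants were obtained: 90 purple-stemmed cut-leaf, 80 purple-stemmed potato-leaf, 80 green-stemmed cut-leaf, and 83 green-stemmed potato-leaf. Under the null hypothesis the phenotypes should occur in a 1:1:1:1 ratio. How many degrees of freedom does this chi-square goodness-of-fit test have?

3

A goodness-of-fit test with 4 phenotype classes has df = 4 − 1 = 3.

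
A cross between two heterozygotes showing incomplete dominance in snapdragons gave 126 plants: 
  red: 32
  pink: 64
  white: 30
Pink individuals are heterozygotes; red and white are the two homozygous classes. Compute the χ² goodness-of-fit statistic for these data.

0.095

With incomplete dominance, a heterozygote × heterozygote cross gives a 1:2:1 phenotypic ratio.
Under the 1:2:1 hypothesis (Σ ratio = 4, N = 126):
  red: 126 × 1/4 = 31.5
  pink: 126 × 2/4 = 63
  white: 126 × 1/4 = 31.5
χ² = Σ (O − E)² / E
  red: (32 − 31.5)² / 31.5 = 0.0079
  pink: (64 − 63)² / 63 = 0.0159
  white: (30 − 31.5)² / 31.5 = 0.0714
χ² = 0.0079 + 0.0159 + 0.0714 = 0.0952 ≈ 0.095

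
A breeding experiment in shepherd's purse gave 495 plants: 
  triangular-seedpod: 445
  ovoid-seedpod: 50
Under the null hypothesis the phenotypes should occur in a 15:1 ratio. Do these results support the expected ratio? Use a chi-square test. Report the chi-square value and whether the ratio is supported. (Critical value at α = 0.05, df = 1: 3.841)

The 15:1 ratio has 16 parts, so with N = 495 the expected counts are:
  triangular-seedpod: 495 × 15/16 = 464.0625
  ovoid-seedpod: 495 × 1/16 = 30.9375
χ² = Σ (O − E)² / E
  triangular-seedpod: (445 − 464.0625)² / 464.0625 = 0.7830
  ovoid-seedpod: (50 − 30.9375)² / 30.9375 = 11.7456
χ² = 0.7830 + 11.7456 = 12.5286 ≈ 12.529
Degrees of freedom = 2 − 1 = 1; critical value at α = 0.05 is 3.841.
Since 12.529 > 3.841, we reject the null hypothesis — the data do not fit the 15:1 ratio.

12.529; not consistent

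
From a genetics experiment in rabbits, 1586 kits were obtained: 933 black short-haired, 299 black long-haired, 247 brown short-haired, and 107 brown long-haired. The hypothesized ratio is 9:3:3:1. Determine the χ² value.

Total ratio parts = 16. Expected numbers out of 1586:
  black short-haired: 1586 × 9/16 = 892.125
  black long-haired: 1586 × 3/16 = 297.375
  brown short-haired: 1586 × 3/16 = 297.375
  brown long-haired: 1586 × 1/16 = 99.125
χ² = Σ (O − E)² / E
  black short-haired: (933 − 892.125)² / 892.125 = 1.8728
  black long-haired: (299 − 297.375)² / 297.375 = 0.0089
  brown short-haired: (247 − 297.375)² / 297.375 = 8.5335
  brown long-haired: (107 − 99.125)² / 99.125 = 0.6256
χ² = 1.8728 + 0.0089 + 8.5335 + 0.6256 = 11.0408 ≈ 11.041

11.041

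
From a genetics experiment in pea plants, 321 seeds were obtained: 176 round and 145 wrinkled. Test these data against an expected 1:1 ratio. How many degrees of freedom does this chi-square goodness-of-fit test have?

A goodness-of-fit test with 2 phenotype classes has df = 2 − 1 = 1.

1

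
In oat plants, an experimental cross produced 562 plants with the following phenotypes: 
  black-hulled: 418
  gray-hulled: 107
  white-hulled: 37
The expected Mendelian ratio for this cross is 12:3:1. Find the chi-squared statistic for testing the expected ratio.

Expected counts for N = 562 under a 12:3:1 ratio (total parts = 16):
  black-hulled: 562 × 12/16 = 421.5
  gray-hulled: 562 × 3/16 = 105.375
  white-hulled: 562 × 1/16 = 35.125
χ² = Σ (O − E)² / E
  black-hulled: (418 − 421.5)² / 421.5 = 0.0291
  gray-hulled: (107 − 105.375)² / 105.375 = 0.0251
  white-hulled: (37 − 35.125)² / 35.125 = 0.1001
χ² = 0.0291 + 0.0251 + 0.1001 = 0.1543 ≈ 0.154

0.154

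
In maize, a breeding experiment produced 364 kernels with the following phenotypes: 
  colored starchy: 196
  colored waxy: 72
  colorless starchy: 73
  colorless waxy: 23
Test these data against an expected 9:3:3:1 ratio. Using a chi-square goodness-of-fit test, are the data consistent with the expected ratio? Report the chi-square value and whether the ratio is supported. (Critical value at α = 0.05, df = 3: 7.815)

The 9:3:3:1 ratio has 16 parts, so with N = 364 the expected counts are:
  colored starchy: 364 × 9/16 = 204.75
  colored waxy: 364 × 3/16 = 68.25
  colorless starchy: 364 × 3/16 = 68.25
  colorless waxy: 364 × 1/16 = 22.75
χ² = Σ (O − E)² / E
  colored starchy: (196 − 204.75)² / 204.75 = 0.3739
  colored waxy: (72 − 68.25)² / 68.25 = 0.2060
  colorless starchy: (73 − 68.25)² / 68.25 = 0.3306
  colorless waxy: (23 − 22.75)² / 22.75 = 0.0027
χ² = 0.3739 + 0.2060 + 0.3306 + 0.0027 = 0.9132 ≈ 0.913
Degrees of freedom = 4 − 1 = 3; critical value at α = 0.05 is 7.815.
Since 0.913 < 7.815, we fail to reject the null hypothesis — the data are consistent with the 9:3:3:1 ratio.

0.913; consistent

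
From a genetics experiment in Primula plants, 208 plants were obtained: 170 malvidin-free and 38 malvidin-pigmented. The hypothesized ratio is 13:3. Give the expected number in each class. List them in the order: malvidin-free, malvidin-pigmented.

The 13:3 ratio has 16 parts, so with N = 208 the expected counts are:
  malvidin-free: 208 × 13/16 = 169
  malvidin-pigmented: 208 × 3/16 = 39

169, 39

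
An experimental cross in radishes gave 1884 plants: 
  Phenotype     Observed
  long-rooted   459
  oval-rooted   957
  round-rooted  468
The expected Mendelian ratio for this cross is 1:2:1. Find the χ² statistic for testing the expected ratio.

0.564

The 1:2:1 ratio has 4 parts, so with N = 1884 the expected counts are:
  long-rooted: 1884 × 1/4 = 471
  oval-rooted: 1884 × 2/4 = 942
  round-rooted: 1884 × 1/4 = 471
χ² = Σ (O − E)² / E
  long-rooted: (459 − 471)² / 471 = 0.3057
  oval-rooted: (957 − 942)² / 942 = 0.2389
  round-rooted: (468 − 471)² / 471 = 0.0191
χ² = 0.3057 + 0.2389 + 0.0191 = 0.5637 ≈ 0.564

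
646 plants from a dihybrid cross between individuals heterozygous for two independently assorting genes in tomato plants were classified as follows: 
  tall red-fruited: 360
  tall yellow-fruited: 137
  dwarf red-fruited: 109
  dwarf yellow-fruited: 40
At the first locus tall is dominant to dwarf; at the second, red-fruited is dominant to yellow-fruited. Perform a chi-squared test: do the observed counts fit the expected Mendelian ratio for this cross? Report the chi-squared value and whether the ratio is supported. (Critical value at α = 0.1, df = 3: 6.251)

3.329; consistent

A dihybrid F₂ with independent assortment and complete dominance at both loci gives a 9:3:3:1 phenotypic ratio.
Under the 9:3:3:1 hypothesis (Σ ratio = 16, N = 646):
  tall red-fruited: 646 × 9/16 = 363.375
  tall yellow-fruited: 646 × 3/16 = 121.125
  dwarf red-fruited: 646 × 3/16 = 121.125
  dwarf yellow-fruited: 646 × 1/16 = 40.375
χ² = Σ (O − E)² / E
  tall red-fruited: (360 − 363.375)² / 363.375 = 0.0313
  tall yellow-fruited: (137 − 121.125)² / 121.125 = 2.0806
  dwarf red-fruited: (109 − 121.125)² / 121.125 = 1.2138
  dwarf yellow-fruited: (40 − 40.375)² / 40.375 = 0.0035
χ² = 0.0313 + 2.0806 + 1.2138 + 0.0035 = 3.3292 ≈ 3.329
Degrees of freedom = 4 − 1 = 3; critical value at α = 0.1 is 6.251.
Since 3.329 < 6.251, we fail to reject the null hypothesis — the data are consistent with the 9:3:3:1 ratio.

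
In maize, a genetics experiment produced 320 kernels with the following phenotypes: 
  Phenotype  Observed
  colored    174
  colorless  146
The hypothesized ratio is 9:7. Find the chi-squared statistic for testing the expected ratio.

The 9:7 ratio has 16 parts, so with N = 320 the expected counts are:
  colored: 320 × 9/16 = 180
  colorless: 320 × 7/16 = 140
χ² = Σ (O − E)² / E
  colored: (174 − 180)² / 180 = 0.2000
  colorless: (146 − 140)² / 140 = 0.2571
χ² = 0.2000 + 0.2571 = 0.4571 ≈ 0.457

0.457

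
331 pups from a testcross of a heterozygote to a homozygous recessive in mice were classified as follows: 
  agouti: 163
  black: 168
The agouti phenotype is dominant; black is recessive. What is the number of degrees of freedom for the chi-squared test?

1

A testcross of a heterozygote (Aa × aa) gives a 1:1 phenotypic ratio.
A goodness-of-fit test with 2 phenotype classes has df = 2 − 1 = 1.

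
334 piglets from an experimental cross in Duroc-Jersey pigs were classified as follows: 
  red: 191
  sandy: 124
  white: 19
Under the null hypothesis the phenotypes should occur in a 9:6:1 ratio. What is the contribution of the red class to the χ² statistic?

0.052

Expected counts for N = 334 under a 9:6:1 ratio (total parts = 16):
  red: 334 × 9/16 = 187.875
  sandy: 334 × 6/16 = 125.25
  white: 334 × 1/16 = 20.875
Contribution of red: (191 − 187.875)² / 187.875 = 0.0520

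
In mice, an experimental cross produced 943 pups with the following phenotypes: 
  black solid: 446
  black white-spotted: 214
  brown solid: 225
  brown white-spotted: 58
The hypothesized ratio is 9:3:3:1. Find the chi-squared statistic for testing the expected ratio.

Total ratio parts = 16. Expected numbers out of 943:
  black solid: 943 × 9/16 = 530.4375
  black white-spotted: 943 × 3/16 = 176.8125
  brown solid: 943 × 3/16 = 176.8125
  brown white-spotted: 943 × 1/16 = 58.9375
χ² = Σ (O − E)² / E
  black solid: (446 − 530.4375)² / 530.4375 = 13.4412
  black white-spotted: (214 − 176.8125)² / 176.8125 = 7.8213
  brown solid: (225 − 176.8125)² / 176.8125 = 13.1328
  brown white-spotted: (58 − 58.9375)² / 58.9375 = 0.0149
χ² = 13.4412 + 7.8213 + 13.1328 + 0.0149 = 34.4102 ≈ 34.410

34.410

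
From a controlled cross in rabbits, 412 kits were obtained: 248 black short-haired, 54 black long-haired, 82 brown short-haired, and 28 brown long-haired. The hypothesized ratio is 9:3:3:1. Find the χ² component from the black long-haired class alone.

6.998

Expected counts for N = 412 under a 9:3:3:1 ratio (total parts = 16):
  black short-haired: 412 × 9/16 = 231.75
  black long-haired: 412 × 3/16 = 77.25
  brown short-haired: 412 × 3/16 = 77.25
  brown long-haired: 412 × 1/16 = 25.75
Contribution of black long-haired: (54 − 77.25)² / 77.25 = 6.9976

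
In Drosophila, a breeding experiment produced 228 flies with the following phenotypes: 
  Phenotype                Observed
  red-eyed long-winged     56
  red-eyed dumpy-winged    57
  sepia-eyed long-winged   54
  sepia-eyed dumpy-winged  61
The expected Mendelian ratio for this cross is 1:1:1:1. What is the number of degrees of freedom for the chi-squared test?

A goodness-of-fit test with 4 phenotype classes has df = 4 − 1 = 3.

3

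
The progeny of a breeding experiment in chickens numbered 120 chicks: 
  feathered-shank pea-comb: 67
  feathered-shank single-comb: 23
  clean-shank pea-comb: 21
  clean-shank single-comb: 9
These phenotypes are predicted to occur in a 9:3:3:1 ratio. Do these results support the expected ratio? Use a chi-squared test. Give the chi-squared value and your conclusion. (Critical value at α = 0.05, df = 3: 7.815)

0.415; consistent

The 9:3:3:1 ratio has 16 parts, so with N = 120 the expected counts are:
  feathered-shank pea-comb: 120 × 9/16 = 67.5
  feathered-shank single-comb: 120 × 3/16 = 22.5
  clean-shank pea-comb: 120 × 3/16 = 22.5
  clean-shank single-comb: 120 × 1/16 = 7.5
χ² = Σ (O − E)² / E
  feathered-shank pea-comb: (67 − 67.5)² / 67.5 = 0.0037
  feathered-shank single-comb: (23 − 22.5)² / 22.5 = 0.0111
  clean-shank pea-comb: (21 − 22.5)² / 22.5 = 0.1000
  clean-shank single-comb: (9 − 7.5)² / 7.5 = 0.3000
χ² = 0.0037 + 0.0111 + 0.1000 + 0.3000 = 0.4148 ≈ 0.415
Degrees of freedom = 4 − 1 = 3; critical value at α = 0.05 is 7.815.
Since 0.415 < 7.815, we fail to reject the null hypothesis — the data are consistent with the 9:3:3:1 ratio.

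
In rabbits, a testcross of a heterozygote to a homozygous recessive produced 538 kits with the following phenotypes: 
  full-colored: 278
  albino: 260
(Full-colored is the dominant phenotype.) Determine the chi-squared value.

0.602

A testcross of a heterozygote (Aa × aa) gives a 1:1 phenotypic ratio.
Total ratio parts = 2. Expected numbers out of 538:
  full-colored: 538 × 1/2 = 269
  albino: 538 × 1/2 = 269
χ² = Σ (O − E)² / E
  full-colored: (278 − 269)² / 269 = 0.3011
  albino: (260 − 269)² / 269 = 0.3011
χ² = 0.3011 + 0.3011 = 0.6022 ≈ 0.602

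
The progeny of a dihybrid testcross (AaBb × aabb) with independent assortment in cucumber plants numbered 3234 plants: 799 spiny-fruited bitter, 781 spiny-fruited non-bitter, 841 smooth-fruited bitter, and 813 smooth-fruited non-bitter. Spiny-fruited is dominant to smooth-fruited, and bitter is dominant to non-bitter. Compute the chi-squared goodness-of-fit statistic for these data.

A dihybrid testcross with independent assortment gives a 1:1:1:1 ratio.
The 1:1:1:1 ratio has 4 parts, so with N = 3234 the expected counts are:
  spiny-fruited bitter: 3234 × 1/4 = 808.5
  spiny-fruited non-bitter: 3234 × 1/4 = 808.5
  smooth-fruited bitter: 3234 × 1/4 = 808.5
  smooth-fruited non-bitter: 3234 × 1/4 = 808.5
χ² = Σ (O − E)² / E
  spiny-fruited bitter: (799 − 808.5)² / 808.5 = 0.1116
  spiny-fruited non-bitter: (781 − 808.5)² / 808.5 = 0.9354
  smooth-fruited bitter: (841 − 808.5)² / 808.5 = 1.3064
  smooth-fruited non-bitter: (813 − 808.5)² / 808.5 = 0.0250
χ² = 0.1116 + 0.9354 + 1.3064 + 0.0250 = 2.3784 ≈ 2.378

2.378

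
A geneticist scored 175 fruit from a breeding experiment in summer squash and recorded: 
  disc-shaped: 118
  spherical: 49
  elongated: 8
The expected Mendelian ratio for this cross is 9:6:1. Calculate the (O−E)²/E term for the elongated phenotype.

Under the 9:6:1 hypothesis (Σ ratio = 16, N = 175):
  disc-shaped: 175 × 9/16 = 98.4375
  spherical: 175 × 6/16 = 65.625
  elongated: 175 × 1/16 = 10.9375
Contribution of elongated: (8 − 10.9375)² / 10.9375 = 0.7889

0.789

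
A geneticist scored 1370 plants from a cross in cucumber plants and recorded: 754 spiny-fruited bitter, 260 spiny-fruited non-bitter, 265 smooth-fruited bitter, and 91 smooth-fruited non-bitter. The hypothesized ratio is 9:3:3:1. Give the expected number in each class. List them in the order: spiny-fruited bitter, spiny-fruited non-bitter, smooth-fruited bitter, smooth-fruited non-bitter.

Expected counts for N = 1370 under a 9:3:3:1 ratio (total parts = 16):
  spiny-fruited bitter: 1370 × 9/16 = 770.625
  spiny-fruited non-bitter: 1370 × 3/16 = 256.875
  smooth-fruited bitter: 1370 × 3/16 = 256.875
  smooth-fruited non-bitter: 1370 × 1/16 = 85.625

770.625, 256.875, 256.875, 85.625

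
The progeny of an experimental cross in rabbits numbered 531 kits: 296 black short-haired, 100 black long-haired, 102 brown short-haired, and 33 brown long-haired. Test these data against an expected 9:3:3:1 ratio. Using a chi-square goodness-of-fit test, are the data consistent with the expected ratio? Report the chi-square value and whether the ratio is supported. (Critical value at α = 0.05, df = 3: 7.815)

Expected counts for N = 531 under a 9:3:3:1 ratio (total parts = 16):
  black short-haired: 531 × 9/16 = 298.6875
  black long-haired: 531 × 3/16 = 99.5625
  brown short-haired: 531 × 3/16 = 99.5625
  brown long-haired: 531 × 1/16 = 33.1875
χ² = Σ (O − E)² / E
  black short-haired: (296 − 298.6875)² / 298.6875 = 0.0242
  black long-haired: (100 − 99.5625)² / 99.5625 = 0.0019
  brown short-haired: (102 − 99.5625)² / 99.5625 = 0.0597
  brown long-haired: (33 − 33.1875)² / 33.1875 = 0.0011
χ² = 0.0242 + 0.0019 + 0.0597 + 0.0011 = 0.0869 ≈ 0.087
Degrees of freedom = 4 − 1 = 3; critical value at α = 0.05 is 7.815.
Since 0.087 < 7.815, we fail to reject the null hypothesis — the data are consistent with the 9:3:3:1 ratio.

0.087; consistent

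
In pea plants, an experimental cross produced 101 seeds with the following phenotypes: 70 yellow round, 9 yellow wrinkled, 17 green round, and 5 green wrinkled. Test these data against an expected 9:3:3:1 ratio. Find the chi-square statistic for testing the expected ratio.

8.747

The 9:3:3:1 ratio has 16 parts, so with N = 101 the expected counts are:
  yellow round: 101 × 9/16 = 56.8125
  yellow wrinkled: 101 × 3/16 = 18.9375
  green round: 101 × 3/16 = 18.9375
  green wrinkled: 101 × 1/16 = 6.3125
χ² = Σ (O − E)² / E
  yellow round: (70 − 56.8125)² / 56.8125 = 3.0611
  yellow wrinkled: (9 − 18.9375)² / 18.9375 = 5.2147
  green round: (17 − 18.9375)² / 18.9375 = 0.1982
  green wrinkled: (5 − 6.3125)² / 6.3125 = 0.2729
χ² = 3.0611 + 5.2147 + 0.1982 + 0.2729 = 8.7469 ≈ 8.747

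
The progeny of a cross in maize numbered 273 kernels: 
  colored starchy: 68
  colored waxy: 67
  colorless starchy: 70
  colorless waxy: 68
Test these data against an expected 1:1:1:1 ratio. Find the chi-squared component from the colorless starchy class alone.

Under the 1:1:1:1 hypothesis (Σ ratio = 4, N = 273):
  colored starchy: 273 × 1/4 = 68.25
  colored waxy: 273 × 1/4 = 68.25
  colorless starchy: 273 × 1/4 = 68.25
  colorless waxy: 273 × 1/4 = 68.25
Contribution of colorless starchy: (70 − 68.25)² / 68.25 = 0.0449

0.045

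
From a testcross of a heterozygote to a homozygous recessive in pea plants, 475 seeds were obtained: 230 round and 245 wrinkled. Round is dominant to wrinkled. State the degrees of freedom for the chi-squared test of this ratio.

1

A testcross of a heterozygote (Aa × aa) gives a 1:1 phenotypic ratio.
A goodness-of-fit test with 2 phenotype classes has df = 2 − 1 = 1.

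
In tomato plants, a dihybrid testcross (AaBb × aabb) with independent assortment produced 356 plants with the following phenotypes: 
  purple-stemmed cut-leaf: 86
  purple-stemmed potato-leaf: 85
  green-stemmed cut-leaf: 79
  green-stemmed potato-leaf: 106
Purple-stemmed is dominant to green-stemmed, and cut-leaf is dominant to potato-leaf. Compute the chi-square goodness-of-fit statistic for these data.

A dihybrid testcross with independent assortment gives a 1:1:1:1 ratio.
Expected counts for N = 356 under a 1:1:1:1 ratio (total parts = 4):
  purple-stemmed cut-leaf: 356 × 1/4 = 89
  purple-stemmed potato-leaf: 356 × 1/4 = 89
  green-stemmed cut-leaf: 356 × 1/4 = 89
  green-stemmed potato-leaf: 356 × 1/4 = 89
χ² = Σ (O − E)² / E
  purple-stemmed cut-leaf: (86 − 89)² / 89 = 0.1011
  purple-stemmed potato-leaf: (85 − 89)² / 89 = 0.1798
  green-stemmed cut-leaf: (79 − 89)² / 89 = 1.1236
  green-stemmed potato-leaf: (106 − 89)² / 89 = 3.2472
χ² = 0.1011 + 0.1798 + 1.1236 + 3.2472 = 4.6517 ≈ 4.652

4.652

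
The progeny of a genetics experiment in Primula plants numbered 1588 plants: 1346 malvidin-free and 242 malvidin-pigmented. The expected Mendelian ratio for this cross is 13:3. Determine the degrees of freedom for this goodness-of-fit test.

A goodness-of-fit test with 2 phenotype classes has df = 2 − 1 = 1.

1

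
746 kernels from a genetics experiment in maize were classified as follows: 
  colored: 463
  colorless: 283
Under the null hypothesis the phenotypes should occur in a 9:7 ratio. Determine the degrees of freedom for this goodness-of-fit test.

A goodness-of-fit test with 2 phenotype classes has df = 2 − 1 = 1.

1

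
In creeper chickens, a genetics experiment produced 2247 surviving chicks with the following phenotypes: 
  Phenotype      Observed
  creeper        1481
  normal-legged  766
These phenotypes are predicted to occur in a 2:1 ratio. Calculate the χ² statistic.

0.579

Total ratio parts = 3. Expected numbers out of 2247:
  creeper: 2247 × 2/3 = 1498
  normal-legged: 2247 × 1/3 = 749
χ² = Σ (O − E)² / E
  creeper: (1481 − 1498)² / 1498 = 0.1929
  normal-legged: (766 − 749)² / 749 = 0.3858
χ² = 0.1929 + 0.3858 = 0.5787 ≈ 0.579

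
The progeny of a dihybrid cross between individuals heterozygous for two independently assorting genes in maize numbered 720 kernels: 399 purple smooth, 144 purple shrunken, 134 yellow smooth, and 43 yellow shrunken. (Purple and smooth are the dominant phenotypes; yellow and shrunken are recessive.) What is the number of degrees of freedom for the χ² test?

3

A dihybrid F₂ with independent assortment and complete dominance at both loci gives a 9:3:3:1 phenotypic ratio.
A goodness-of-fit test with 4 phenotype classes has df = 4 − 1 = 3.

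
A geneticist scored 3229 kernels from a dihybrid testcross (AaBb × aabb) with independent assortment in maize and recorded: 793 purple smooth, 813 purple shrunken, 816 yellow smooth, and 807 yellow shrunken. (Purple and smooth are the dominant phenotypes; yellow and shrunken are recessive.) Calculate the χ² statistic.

A dihybrid testcross with independent assortment gives a 1:1:1:1 ratio.
The 1:1:1:1 ratio has 4 parts, so with N = 3229 the expected counts are:
  purple smooth: 3229 × 1/4 = 807.25
  purple shrunken: 3229 × 1/4 = 807.25
  yellow smooth: 3229 × 1/4 = 807.25
  yellow shrunken: 3229 × 1/4 = 807.25
χ² = Σ (O − E)² / E
  purple smooth: (793 − 807.25)² / 807.25 = 0.2515
  purple shrunken: (813 − 807.25)² / 807.25 = 0.0410
  yellow smooth: (816 − 807.25)² / 807.25 = 0.0948
  yellow shrunken: (807 − 807.25)² / 807.25 = 0.0001
χ² = 0.2515 + 0.0410 + 0.0948 + 0.0001 = 0.3874 ≈ 0.387

0.387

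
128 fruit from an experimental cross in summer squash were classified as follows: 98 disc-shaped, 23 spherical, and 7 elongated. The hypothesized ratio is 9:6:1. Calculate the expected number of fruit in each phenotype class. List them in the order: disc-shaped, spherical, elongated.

Under the 9:6:1 hypothesis (Σ ratio = 16, N = 128):
  disc-shaped: 128 × 9/16 = 72
  spherical: 128 × 6/16 = 48
  elongated: 128 × 1/16 = 8

72, 48, 8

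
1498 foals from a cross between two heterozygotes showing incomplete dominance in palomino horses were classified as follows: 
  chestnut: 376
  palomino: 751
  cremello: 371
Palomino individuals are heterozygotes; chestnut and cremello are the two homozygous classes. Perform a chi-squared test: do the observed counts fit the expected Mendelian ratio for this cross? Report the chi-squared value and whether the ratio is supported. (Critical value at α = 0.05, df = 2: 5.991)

0.044; consistent

With incomplete dominance, a heterozygote × heterozygote cross gives a 1:2:1 phenotypic ratio.
Total ratio parts = 4. Expected numbers out of 1498:
  chestnut: 1498 × 1/4 = 374.5
  palomino: 1498 × 2/4 = 749
  cremello: 1498 × 1/4 = 374.5
χ² = Σ (O − E)² / E
  chestnut: (376 − 374.5)² / 374.5 = 0.0060
  palomino: (751 − 749)² / 749 = 0.0053
  cremello: (371 − 374.5)² / 374.5 = 0.0327
χ² = 0.0060 + 0.0053 + 0.0327 = 0.044
Degrees of freedom = 3 − 1 = 2; critical value at α = 0.05 is 5.991.
Since 0.044 < 5.991, we fail to reject the null hypothesis — the data are consistent with the 1:2:1 ratio.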